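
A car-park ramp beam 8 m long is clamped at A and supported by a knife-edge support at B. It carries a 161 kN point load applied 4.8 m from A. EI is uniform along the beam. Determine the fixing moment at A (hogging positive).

Remove the prop at B; the released (primary) structure is a cantilever built in at A.
Deflection at B on the released cantilever, summing each load's contribution:
  point load 161 at a = 4.8: Pa²(3L − a)/(6EI) = 11870/EI
Flexibility coefficient — unit upward force at B: δ_{BB} = L³/(3EI) = 170.7/EI.
Compatibility at B: δ_0 − R_B·δ_{BB} = 0, so R_B = 11870/170.7 = 69.55 kN.
Moment equilibrium about A: M_A = Σ(load moments about A) − R_B·L = 772.8 − 69.55×8 = 216.4 kN·m.

M_A = 216.4 kN·m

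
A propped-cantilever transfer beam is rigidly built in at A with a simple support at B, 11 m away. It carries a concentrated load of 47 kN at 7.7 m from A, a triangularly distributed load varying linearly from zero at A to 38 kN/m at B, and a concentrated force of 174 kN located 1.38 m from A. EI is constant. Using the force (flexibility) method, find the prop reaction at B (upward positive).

R_B = 145.4 kN

Choose R_B as the redundant. The primary structure is the cantilever fixed at A.
Primary-structure tip deflection at B by superposition:
  point load 47 at a = 7.7: Pa²(3L − a)/(6EI) = 11750/EI
  triangular load, peak 38 at the free end: 11w₀L⁴/(120EI) = 50999/EI
  point load 174 at a = 1.38: Pa²(3L − a)/(6EI) = 1746/EI
  δ_0 = 64496/EI
Tip deflection under a unit load at B: L³/(3EI) = 443.7/EI.
Compatibility at B: δ_0 − R_B·δ_{BB} = 0, so R_B = 64496/443.7 = 145.4 kN.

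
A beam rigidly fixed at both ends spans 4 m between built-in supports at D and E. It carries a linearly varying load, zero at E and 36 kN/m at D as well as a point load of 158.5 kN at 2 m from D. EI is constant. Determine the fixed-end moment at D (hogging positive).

Take the two fixed-end moments M_D, M_E as redundants; the released structure is the simple span DE.
Simple-span end rotations at D and E under the given loads:
  at D: triangular load, peak 36: w₀L³/(45EI) = 51.2/EI
  at E: triangular load, peak 36: 7w₀L³/(360EI) = 44.8/EI
  at D: point load 158.5 at a = 2: Pab(L + b)/(6LEI) = 158.5/EI
  at E: point load 158.5 at a = 2: Pab(L + a)/(6LEI) = 158.5/EI
  θ_D0 = 209.7/EI,  θ_E0 = 203.3/EI
Flexibility coefficients: a unit moment at one end gives L/(3EI) there and L/(6EI) at the far end, so f₁₁ = f₂₂ = 1.333/EI and f₁₂ = f₂₁ = 0.6667/EI.
Compatibility — zero rotation at each built-in end:
  1.333 M_D + 0.6667 M_E = 209.7
  0.6667 M_D + 1.333 M_E = 203.3
Solving the pair gives M_D = 108 kN·m and M_E = 98.45 kN·m (hogging).

M_D = 108 kN·m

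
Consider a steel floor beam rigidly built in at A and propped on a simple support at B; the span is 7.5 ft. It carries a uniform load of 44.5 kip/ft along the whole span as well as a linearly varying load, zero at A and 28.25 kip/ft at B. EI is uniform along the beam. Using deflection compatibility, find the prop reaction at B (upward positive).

R_B = 183.4 kip

Remove the prop at B; the released (primary) structure is a cantilever built in at A.
Primary-structure tip deflection at B by superposition:
  UDL 44.5: wL⁴/(8EI) = 17600/EI
  triangular load, peak 28.25 at the free end: 11w₀L⁴/(120EI) = 8194/EI
  δ_0 = 25794/EI
Tip deflection under a unit load at B: L³/(3EI) = 140.6/EI.
The prop prevents deflection at B: R_B = δ_0/δ_{BB} = 25794/140.6 = 183.4 kip.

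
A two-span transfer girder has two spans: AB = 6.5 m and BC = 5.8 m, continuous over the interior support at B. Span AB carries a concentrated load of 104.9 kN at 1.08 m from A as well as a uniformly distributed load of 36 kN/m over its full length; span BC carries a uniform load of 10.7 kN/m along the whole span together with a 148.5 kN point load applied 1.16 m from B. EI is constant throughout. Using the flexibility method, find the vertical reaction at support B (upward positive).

R_B = 352.5 kN

Take M_B as the redundant. Released structure: two simple spans AB and BC with a hinge at B.
Discontinuity in slope at B on the released structure — sum the simple-span end rotations:
  span AB: point load 104.9 at a = 1.08: Pab(L + a)/(6LEI) = 119.3/EI
  span AB: UDL 36: wL³/(24EI) = 411.9/EI
  span BC: UDL 10.7: wL³/(24EI) = 86.99/EI
  span BC: point load 148.5 at a = 1.16: Pab(L + b)/(6LEI) = 239.8/EI
  relative rotation θ_0 = (531.3 + 326.8)/EI = 858.1/EI
A unit hogging moment at B produces rotation L₁/(3EI) + L₂/(3EI) = 4.1/EI.
Compatibility: M_B·(L₁+L₂)/(3EI) = θ_0, giving M_B = 209.3 kN·m (hogging).
Span AB, ΣM about A with M_B applied at B: R_B^{AB}·6.5 = 873.8 + 209.3, so R_B^{AB} = 166.6 kN and R_A = 338.9 − 166.6 = 172.3 kN.
Span BC, ΣM about C: R_B^{BC}·5.8 = 869 + 209.3, so R_B^{BC} = 185.9 kN and R_C = 210.6 − 185.9 = 24.65 kN.
R_B = 166.6 + 185.9 = 352.5 kN.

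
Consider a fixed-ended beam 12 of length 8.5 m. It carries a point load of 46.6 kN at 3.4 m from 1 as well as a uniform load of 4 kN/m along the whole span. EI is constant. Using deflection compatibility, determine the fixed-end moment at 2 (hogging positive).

Release both end moments; the primary structure is a simply-supported span 12 with redundants M_1 and M_2.
End rotations of the released simple span under the applied load (×1/EI):
  at 1: point load 46.6 at a = 3.4: Pab(L + b)/(6LEI) = 215.5/EI
  at 2: point load 46.6 at a = 3.4: Pab(L + a)/(6LEI) = 188.5/EI
  at 1: UDL 4: wL³/(24EI) = 102.4/EI
  at 2: UDL 4: wL³/(24EI) = 102.4/EI
  θ_10 = 317.8/EI,  θ_20 = 290.9/EI
Flexibility coefficients: a unit moment at one end gives L/(3EI) there and L/(6EI) at the far end, so f₁₁ = f₂₂ = 2.833/EI and f₁₂ = f₂₁ = 1.417/EI.
Compatibility — zero rotation at each built-in end:
  2.833 M_1 + 1.417 M_2 = 317.8
  1.417 M_1 + 2.833 M_2 = 290.9
Solving the pair gives M_1 = 81.12 kN·m and M_2 = 62.11 kN·m (hogging).

M_2 = 62.11 kN·m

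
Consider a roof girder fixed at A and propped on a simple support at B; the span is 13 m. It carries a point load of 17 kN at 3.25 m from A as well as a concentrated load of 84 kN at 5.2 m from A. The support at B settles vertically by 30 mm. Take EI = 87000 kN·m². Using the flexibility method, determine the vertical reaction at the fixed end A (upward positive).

Take the reaction at B as the redundant and release it; the primary structure is a cantilever fixed at A.
Deflection at B on the released cantilever, summing each load's contribution:
  point load 17 at a = 3.25: Pa²(3L − a)/(6EI) = 1070/EI
  point load 84 at a = 5.2: Pa²(3L − a)/(6EI) = 12795/EI
  δ_0 = 13865/EI
Flexibility coefficient — unit upward force at B: δ_{BB} = L³/(3EI) = 732.3/EI.
With EI = 87000 kN·m²: δ_0 = 0.15937 m and δ_{BB} = 0.008418 m/kN.
Compatibility — the beam at B must follow the support down by 0.03 m: δ_0 − R_B·δ_{BB} = 0.03, so R_B = (0.15937 − 0.03)/0.008418 = 15.37 kN.
Vertical equilibrium: R_A = ΣP − R_B = 101 − 15.37 = 85.63 kN.

R_A = 85.63 kN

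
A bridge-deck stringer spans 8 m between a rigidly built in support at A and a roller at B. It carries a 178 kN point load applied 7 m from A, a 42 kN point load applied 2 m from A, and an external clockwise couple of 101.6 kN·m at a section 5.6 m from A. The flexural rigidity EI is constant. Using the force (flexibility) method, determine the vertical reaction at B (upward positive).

R_B = 165.7 kN

Release the roller at B. Primary structure: cantilever fixed at A.
Primary-structure tip deflection at B by superposition:
  point load 178 at a = 7: Pa²(3L − a)/(6EI) = 24712/EI
  point load 42 at a = 2: Pa²(3L − a)/(6EI) = 616/EI
  clockwise couple 101.6 at a = 5.6: M₀a(2L − a)/(2EI) = 2959/EI
  δ_0 = 28287/EI
Tip deflection under a unit load at B: L³/(3EI) = 170.7/EI.
The prop prevents deflection at B: R_B = δ_0/δ_{BB} = 28287/170.7 = 165.7 kN.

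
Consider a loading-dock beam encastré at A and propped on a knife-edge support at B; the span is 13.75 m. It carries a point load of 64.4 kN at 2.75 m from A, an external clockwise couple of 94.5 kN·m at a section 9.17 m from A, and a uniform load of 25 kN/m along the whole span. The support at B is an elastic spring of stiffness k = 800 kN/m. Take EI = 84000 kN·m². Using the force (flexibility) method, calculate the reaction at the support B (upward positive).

R_B = 126.4 kN

Take the reaction at B as the redundant and release it; the primary structure is a cantilever fixed at A.
Deflection at B on the released cantilever, summing each load's contribution:
  point load 64.4 at a = 2.75: Pa²(3L − a)/(6EI) = 3125/EI
  clockwise couple 94.5 at a = 9.17: M₀a(2L − a)/(2EI) = 7942/EI
  UDL 25: wL⁴/(8EI) = 111702/EI
  δ_0 = 122769/EI
Flexibility coefficient — unit upward force at B: δ_{BB} = L³/(3EI) = 866.5/EI.
With EI = 84000 kN·m²: δ_0 = 1.4615 m and δ_{BB} = 0.010316 m/kN.
Compatibility — the spring shortens by R_B/k under the reaction it provides: δ_0 − R_B·δ_{BB} = R_B/k. With 1/k = 0.00125 m/kN, R_B = δ_0 / (δ_{BB} + 1/k) = 1.4615 / (0.010316 + 0.00125) = 126.4 kN.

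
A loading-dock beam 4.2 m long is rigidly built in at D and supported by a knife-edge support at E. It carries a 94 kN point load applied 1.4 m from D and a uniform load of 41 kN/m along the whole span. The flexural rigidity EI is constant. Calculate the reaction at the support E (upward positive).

R_E = 78.5 kN

Remove the prop at E; the released (primary) structure is a cantilever built in at D.
Downward deflection at the released point E due to the loads:
  point load 94 at a = 1.4: Pa²(3L − a)/(6EI) = 343.9/EI
  UDL 41: wL⁴/(8EI) = 1595/EI
  δ_0 = 1939/EI
Tip deflection under a unit load at E: L³/(3EI) = 24.7/EI.
The prop prevents deflection at E: R_E = δ_0/δ_{EE} = 1939/24.7 = 78.5 kN.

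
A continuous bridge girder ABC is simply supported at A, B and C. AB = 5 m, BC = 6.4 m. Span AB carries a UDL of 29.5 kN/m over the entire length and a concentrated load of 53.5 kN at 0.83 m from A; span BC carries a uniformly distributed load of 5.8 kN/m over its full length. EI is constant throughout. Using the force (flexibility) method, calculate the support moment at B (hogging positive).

Release continuity at B by inserting a hinge; the redundant is the internal moment M_B. The primary structure is two simply-supported spans AB and BC.
Rotations at B on the released spans (each span's end-slope, ×1/EI):
  span AB: UDL 29.5: wL³/(24EI) = 153.6/EI
  span AB: point load 53.5 at a = 0.83: Pab(L + a)/(6LEI) = 35.98/EI
  span BC: UDL 5.8: wL³/(24EI) = 63.35/EI
  relative rotation θ_0 = (189.6 + 63.35)/EI = 253/EI
A unit hogging moment at B produces rotation L₁/(3EI) + L₂/(3EI) = 3.8/EI.
Slope continuity at B: θ_0 = M_B·3.8/EI, so M_B = 253/3.8 = 66.57 kN·m (hogging).

M_B = 66.57 kN·m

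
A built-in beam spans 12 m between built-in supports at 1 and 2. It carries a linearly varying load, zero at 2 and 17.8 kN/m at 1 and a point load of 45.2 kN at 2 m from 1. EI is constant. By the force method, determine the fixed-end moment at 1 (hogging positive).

Release both end moments; the primary structure is a simply-supported span 12 with redundants M_1 and M_2.
On the primary (simply-supported) span, the end slopes from the loading are:
  at 1: triangular load, peak 17.8: w₀L³/(45EI) = 683.5/EI
  at 2: triangular load, peak 17.8: 7w₀L³/(360EI) = 598.1/EI
  at 1: point load 45.2 at a = 2: Pab(L + b)/(6LEI) = 276.2/EI
  at 2: point load 45.2 at a = 2: Pab(L + a)/(6LEI) = 175.8/EI
  θ_10 = 959.7/EI,  θ_20 = 773.9/EI
Flexibility coefficients: a unit moment at one end gives L/(3EI) there and L/(6EI) at the far end, so f₁₁ = f₂₂ = 4/EI and f₁₂ = f₂₁ = 2/EI.
Compatibility — zero rotation at each built-in end:
  4 M_1 + 2 M_2 = 959.7
  2 M_1 + 4 M_2 = 773.9
Solving the pair gives M_1 = 190.9 kN·m and M_2 = 98 kN·m (hogging).

M_1 = 190.9 kN·m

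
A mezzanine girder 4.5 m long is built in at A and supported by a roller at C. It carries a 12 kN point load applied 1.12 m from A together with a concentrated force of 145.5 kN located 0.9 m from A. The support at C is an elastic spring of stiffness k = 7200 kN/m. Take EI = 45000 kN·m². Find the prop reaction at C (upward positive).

R_C = 7.606 kN

Release the roller at C. Primary structure: cantilever fixed at A.
Deflection at C on the released cantilever, summing each load's contribution:
  point load 12 at a = 1.12: Pa²(3L − a)/(6EI) = 31.06/EI
  point load 145.5 at a = 0.9: Pa²(3L − a)/(6EI) = 247.5/EI
  δ_0 = 278.6/EI
Tip deflection under a unit load at C: L³/(3EI) = 30.38/EI.
With EI = 45000 kN·m²: δ_0 = 0.00619 m and δ_{CC} = 0.000675 m/kN.
Compatibility — the spring shortens by R_C/k under the reaction it provides: δ_0 − R_C·δ_{CC} = R_C/k. With 1/k = 0.000139 m/kN, R_C = δ_0 / (δ_{CC} + 1/k) = 0.00619 / (0.000675 + 0.000139) = 7.606 kN.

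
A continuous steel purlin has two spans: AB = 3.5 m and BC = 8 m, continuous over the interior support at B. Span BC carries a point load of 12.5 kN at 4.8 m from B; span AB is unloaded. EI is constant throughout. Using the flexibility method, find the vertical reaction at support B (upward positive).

R_B = 9.8 kN

Insert a hinge at B; M_B is the redundant, and each span becomes simply supported.
Rotations at B on the released spans (each span's end-slope, ×1/EI):
  span BC: point load 12.5 at a = 4.8: Pab(L + b)/(6LEI) = 44.8/EI
  relative rotation θ_0 = (0 + 44.8)/EI = 44.8/EI
A unit hogging moment at B produces rotation L₁/(3EI) + L₂/(3EI) = 3.833/EI.
Slope continuity at B: θ_0 = M_B·3.833/EI, so M_B = 44.8/3.833 = 11.69 kN·m (hogging).
Span AB, ΣM about A with M_B applied at B: R_B^{AB}·3.5 = 0 + 11.69, so R_B^{AB} = 3.339 kN and R_A = 0 − 3.339 = -3.339 kN.
Span BC, ΣM about C: R_B^{BC}·8 = 40 + 11.69, so R_B^{BC} = 6.461 kN and R_C = 12.5 − 6.461 = 6.039 kN.
R_B = 3.339 + 6.461 = 9.8 kN.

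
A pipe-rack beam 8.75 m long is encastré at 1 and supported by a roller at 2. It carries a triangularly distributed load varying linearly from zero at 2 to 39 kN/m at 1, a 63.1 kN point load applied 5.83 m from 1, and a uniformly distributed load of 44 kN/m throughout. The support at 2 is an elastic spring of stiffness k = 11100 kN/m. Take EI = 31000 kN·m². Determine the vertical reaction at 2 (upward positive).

R_2 = 208.6 kN

Take the reaction at 2 as the redundant and release it; the primary structure is a cantilever fixed at 1.
Downward deflection at the released point 2 due to the loads:
  triangular load, peak 39 at the fixed end: w₀L⁴/(30EI) = 7620/EI
  point load 63.1 at a = 5.83: Pa²(3L − a)/(6EI) = 7299/EI
  UDL 44: wL⁴/(8EI) = 32240/EI
  δ_0 = 47159/EI
Tip deflection under a unit load at 2: L³/(3EI) = 223.3/EI.
With EI = 31000 kN·m²: δ_0 = 1.5213 m and δ_{22} = 0.007203 m/kN.
Compatibility — the spring shortens by R_2/k under the reaction it provides: δ_0 − R_2·δ_{22} = R_2/k. With 1/k = 0.00009 m/kN, R_2 = δ_0 / (δ_{22} + 1/k) = 1.5213 / (0.007203 + 0.00009) = 208.6 kN.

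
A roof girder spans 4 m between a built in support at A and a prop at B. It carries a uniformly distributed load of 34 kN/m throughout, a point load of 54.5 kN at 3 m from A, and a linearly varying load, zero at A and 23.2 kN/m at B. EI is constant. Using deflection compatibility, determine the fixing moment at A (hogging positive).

M_A = 115.2 kN·m

Take the reaction at B as the redundant and release it; the primary structure is a cantilever fixed at A.
Deflection at B on the released cantilever, summing each load's contribution:
  UDL 34: wL⁴/(8EI) = 1088/EI
  point load 54.5 at a = 3: Pa²(3L − a)/(6EI) = 735.8/EI
  triangular load, peak 23.2 at the free end: 11w₀L⁴/(120EI) = 544.4/EI
  δ_0 = 2368/EI
Flexibility coefficient — unit upward force at B: δ_{BB} = L³/(3EI) = 21.33/EI.
The prop prevents deflection at B: R_B = δ_0/δ_{BB} = 2368/21.33 = 111 kN.
Moment equilibrium about A: M_A = Σ(load moments about A) − R_B·L = 559.2 − 111×4 = 115.2 kN·m.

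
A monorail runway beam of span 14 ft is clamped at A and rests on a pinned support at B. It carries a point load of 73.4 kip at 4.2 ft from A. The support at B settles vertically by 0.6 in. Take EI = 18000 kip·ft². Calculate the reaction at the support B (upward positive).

R_B = 7.934 kip

Release the roller at B. Primary structure: cantilever fixed at A.
Deflection at B on the released cantilever, summing each load's contribution:
  point load 73.4 at a = 4.2: Pa²(3L − a)/(6EI) = 8157/EI
Tip deflection under a unit load at B: L³/(3EI) = 914.7/EI.
With EI = 18000 kip·ft²: δ_0 = 0.45317 ft and δ_{BB} = 0.050815 ft/kip.
Compatibility — the beam at B must follow the support down by 0.05 ft: δ_0 − R_B·δ_{BB} = 0.05, so R_B = (0.45317 − 0.05)/0.050815 = 7.934 kip.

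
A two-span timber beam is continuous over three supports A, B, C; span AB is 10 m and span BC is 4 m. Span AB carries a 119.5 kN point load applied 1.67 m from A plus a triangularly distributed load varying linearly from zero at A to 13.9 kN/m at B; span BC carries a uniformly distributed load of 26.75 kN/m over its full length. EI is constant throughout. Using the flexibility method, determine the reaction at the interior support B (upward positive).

Insert a hinge at B; M_B is the redundant, and each span becomes simply supported.
End slopes at the hinge B, treating each span as simply supported:
  span AB: point load 119.5 at a = 1.67: Pab(L + a)/(6LEI) = 323.3/EI
  span AB: triangular load, peak 13.9: w₀L³/(45EI) = 308.9/EI
  span BC: UDL 26.75: wL³/(24EI) = 71.33/EI
  relative rotation θ_0 = (632.2 + 71.33)/EI = 703.6/EI
A unit hogging moment at B produces rotation L₁/(3EI) + L₂/(3EI) = 4.667/EI.
Compatibility: M_B·(L₁+L₂)/(3EI) = θ_0, giving M_B = 150.8 kN·m (hogging).
Span AB, ΣM about A with M_B applied at B: R_B^{AB}·10 = 662.9 + 150.8, so R_B^{AB} = 81.37 kN and R_A = 189 − 81.37 = 107.6 kN.
Span BC, ΣM about C: R_B^{BC}·4 = 214 + 150.8, so R_B^{BC} = 91.19 kN and R_C = 107 − 91.19 = 15.81 kN.
R_B = 81.37 + 91.19 = 172.6 kN.

R_B = 172.6 kN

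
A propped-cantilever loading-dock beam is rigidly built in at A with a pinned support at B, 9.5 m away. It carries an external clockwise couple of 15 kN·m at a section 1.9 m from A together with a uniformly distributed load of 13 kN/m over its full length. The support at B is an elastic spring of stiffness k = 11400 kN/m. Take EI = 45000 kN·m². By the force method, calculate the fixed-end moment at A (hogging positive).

Release the roller at B. Primary structure: cantilever fixed at A.
Downward deflection at the released point B due to the loads:
  clockwise couple 15 at a = 1.9: M₀a(2L − a)/(2EI) = 243.7/EI
  UDL 13: wL⁴/(8EI) = 13236/EI
  δ_0 = 13479/EI
Flexibility coefficient — unit upward force at B: δ_{BB} = L³/(3EI) = 285.8/EI.
With EI = 45000 kN·m²: δ_0 = 0.29954 m and δ_{BB} = 0.006351 m/kN.
Compatibility — the spring shortens by R_B/k under the reaction it provides: δ_0 − R_B·δ_{BB} = R_B/k. With 1/k = 0.000088 m/kN, R_B = δ_0 / (δ_{BB} + 1/k) = 0.29954 / (0.006351 + 0.000088) = 46.52 kN.
Moment equilibrium about A: M_A = Σ(load moments about A) − R_B·L = 601.6 − 46.52×9.5 = 159.7 kN·m.

M_A = 159.7 kN·m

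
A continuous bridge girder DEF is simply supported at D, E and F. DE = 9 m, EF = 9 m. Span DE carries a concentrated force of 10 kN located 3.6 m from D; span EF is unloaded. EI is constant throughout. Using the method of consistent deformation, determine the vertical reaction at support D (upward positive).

Release continuity at E by inserting a hinge; the redundant is the internal moment M_E. The primary structure is two simply-supported spans DE and EF.
Rotations at E on the released spans (each span's end-slope, ×1/EI):
  span DE: point load 10 at a = 3.6: Pab(L + a)/(6LEI) = 45.36/EI
  relative rotation θ_0 = (45.36 + 0)/EI = 45.36/EI
A unit hogging moment at E produces rotation L₁/(3EI) + L₂/(3EI) = 6/EI.
Slope continuity at E: θ_0 = M_E·6/EI, so M_E = 45.36/6 = 7.56 kN·m (hogging).
Span DE, ΣM about D with M_E applied at E: R_E^{DE}·9 = 36 + 7.56, so R_E^{DE} = 4.84 kN and R_D = 10 − 4.84 = 5.16 kN.

R_D = 5.16 kN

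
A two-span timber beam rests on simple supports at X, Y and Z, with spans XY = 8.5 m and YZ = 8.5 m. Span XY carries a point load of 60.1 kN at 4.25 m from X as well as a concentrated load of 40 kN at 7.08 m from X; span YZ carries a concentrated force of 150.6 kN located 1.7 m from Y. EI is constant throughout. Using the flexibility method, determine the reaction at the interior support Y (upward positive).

Insert a hinge at Y; M_Y is the redundant, and each span becomes simply supported.
Rotations at Y on the released spans (each span's end-slope, ×1/EI):
  span XY: point load 60.1 at a = 4.25: Pab(L + a)/(6LEI) = 271.4/EI
  span XY: point load 40 at a = 7.08: Pab(L + a)/(6LEI) = 122.9/EI
  span YZ: point load 150.6 at a = 1.7: Pab(L + b)/(6LEI) = 522.3/EI
  relative rotation θ_0 = (394.2 + 522.3)/EI = 916.5/EI
A unit hogging moment at Y produces rotation L₁/(3EI) + L₂/(3EI) = 5.667/EI.
Compatibility: M_Y·(L₁+L₂)/(3EI) = θ_0, giving M_Y = 161.7 kN·m (hogging).
Span XY, ΣM about X with M_Y applied at Y: R_Y^{XY}·8.5 = 538.6 + 161.7, so R_Y^{XY} = 82.4 kN and R_X = 100.1 − 82.4 = 17.7 kN.
Span YZ, ΣM about Z: R_Y^{YZ}·8.5 = 1024 + 161.7, so R_Y^{YZ} = 139.5 kN and R_Z = 150.6 − 139.5 = 11.09 kN.
R_Y = 82.4 + 139.5 = 221.9 kN.

R_Y = 221.9 kN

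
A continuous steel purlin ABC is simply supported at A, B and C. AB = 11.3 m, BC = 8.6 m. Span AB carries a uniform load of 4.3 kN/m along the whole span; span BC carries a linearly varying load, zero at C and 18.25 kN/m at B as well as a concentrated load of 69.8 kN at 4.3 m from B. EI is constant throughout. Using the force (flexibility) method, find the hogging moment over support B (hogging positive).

Insert a hinge at B; M_B is the redundant, and each span becomes simply supported.
End slopes at the hinge B, treating each span as simply supported:
  span AB: UDL 4.3: wL³/(24EI) = 258.5/EI
  span BC: triangular load, peak 18.25: w₀L³/(45EI) = 258/EI
  span BC: point load 69.8 at a = 4.3: Pab(L + b)/(6LEI) = 322.7/EI
  relative rotation θ_0 = (258.5 + 580.6)/EI = 839.1/EI
A unit hogging moment at B produces rotation L₁/(3EI) + L₂/(3EI) = 6.633/EI.
Slope continuity at B: θ_0 = M_B·6.633/EI, so M_B = 839.1/6.633 = 126.5 kN·m (hogging).

M_B = 126.5 kN·m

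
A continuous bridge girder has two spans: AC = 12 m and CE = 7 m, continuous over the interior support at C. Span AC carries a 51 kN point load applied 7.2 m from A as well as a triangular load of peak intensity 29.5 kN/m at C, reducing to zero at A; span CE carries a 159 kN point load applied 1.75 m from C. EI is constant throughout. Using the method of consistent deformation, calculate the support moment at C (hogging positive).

M_C = 320.4 kN·m

Take M_C as the redundant. Released structure: two simple spans AC and CE with a hinge at C.
End slopes at the hinge C, treating each span as simply supported:
  span AC: point load 51 at a = 7.2: Pab(L + a)/(6LEI) = 470/EI
  span AC: triangular load, peak 29.5: w₀L³/(45EI) = 1133/EI
  span CE: point load 159 at a = 1.75: Pab(L + b)/(6LEI) = 426.1/EI
  relative rotation θ_0 = (1603 + 426.1)/EI = 2029/EI
A unit hogging moment at C produces rotation L₁/(3EI) + L₂/(3EI) = 6.333/EI.
Slope continuity at C: θ_0 = M_C·6.333/EI, so M_C = 2029/6.333 = 320.4 kN·m (hogging).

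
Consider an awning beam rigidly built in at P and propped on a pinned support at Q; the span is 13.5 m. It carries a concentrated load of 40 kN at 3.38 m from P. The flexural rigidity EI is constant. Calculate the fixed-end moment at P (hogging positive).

M_P = 88.66 kN·m

Release the roller at Q. Primary structure: cantilever fixed at P.
Free-end deflection of the primary structure under the applied loading (downward +):
  point load 40 at a = 3.38: Pa²(3L − a)/(6EI) = 2827/EI
Flexibility coefficient — unit upward force at Q: δ_{QQ} = L³/(3EI) = 820.1/EI.
Compatibility at Q: δ_0 − R_Q·δ_{QQ} = 0, so R_Q = 2827/820.1 = 3.447 kN.
Moment equilibrium about P: M_P = Σ(load moments about P) − R_Q·L = 135.2 − 3.447×13.5 = 88.66 kN·m.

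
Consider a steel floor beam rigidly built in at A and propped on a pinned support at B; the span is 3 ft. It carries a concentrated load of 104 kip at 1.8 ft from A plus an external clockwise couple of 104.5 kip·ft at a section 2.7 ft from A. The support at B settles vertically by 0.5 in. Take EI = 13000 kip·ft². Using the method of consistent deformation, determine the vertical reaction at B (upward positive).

Take the reaction at B as the redundant and release it; the primary structure is a cantilever fixed at A.
Free-end deflection of the primary structure under the applied loading (downward +):
  point load 104 at a = 1.8: Pa²(3L − a)/(6EI) = 404.4/EI
  clockwise couple 104.5 at a = 2.7: M₀a(2L − a)/(2EI) = 465.5/EI
  δ_0 = 869.9/EI
Flexibility coefficient — unit upward force at B: δ_{BB} = L³/(3EI) = 9/EI.
With EI = 13000 kip·ft²: δ_0 = 0.066915 ft and δ_{BB} = 0.000692 ft/kip.
Compatibility — the beam at B must follow the support down by 0.04167 ft: δ_0 − R_B·δ_{BB} = 0.04167, so R_B = (0.066915 − 0.04167)/0.000692 = 36.47 kip.

R_B = 36.47 kip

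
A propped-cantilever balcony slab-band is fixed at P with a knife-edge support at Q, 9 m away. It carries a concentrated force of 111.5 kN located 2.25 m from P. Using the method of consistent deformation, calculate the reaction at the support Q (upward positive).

Choose R_Q as the redundant. The primary structure is the cantilever fixed at P.
Primary-structure tip deflection at Q by superposition:
  point load 111.5 at a = 2.25: Pa²(3L − a)/(6EI) = 2328/EI
Tip deflection under a unit load at Q: L³/(3EI) = 243/EI.
Compatibility at Q: δ_0 − R_Q·δ_{QQ} = 0, so R_Q = 2328/243 = 9.582 kN.

R_Q = 9.582 kN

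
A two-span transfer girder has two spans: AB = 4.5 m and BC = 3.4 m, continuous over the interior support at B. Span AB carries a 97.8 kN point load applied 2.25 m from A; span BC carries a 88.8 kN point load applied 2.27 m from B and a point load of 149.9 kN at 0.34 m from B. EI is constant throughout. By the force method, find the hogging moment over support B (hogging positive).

Release continuity at B by inserting a hinge; the redundant is the internal moment M_B. The primary structure is two simply-supported spans AB and BC.
End slopes at the hinge B, treating each span as simply supported:
  span AB: point load 97.8 at a = 2.25: Pab(L + a)/(6LEI) = 123.8/EI
  span BC: point load 88.8 at a = 2.27: Pab(L + b)/(6LEI) = 50.58/EI
  span BC: point load 149.9 at a = 0.34: Pab(L + b)/(6LEI) = 49.39/EI
  relative rotation θ_0 = (123.8 + 99.97)/EI = 223.7/EI
A unit hogging moment at B produces rotation L₁/(3EI) + L₂/(3EI) = 2.633/EI.
Compatibility: M_B·(L₁+L₂)/(3EI) = θ_0, giving M_B = 84.97 kN·m (hogging).

M_B = 84.97 kN·m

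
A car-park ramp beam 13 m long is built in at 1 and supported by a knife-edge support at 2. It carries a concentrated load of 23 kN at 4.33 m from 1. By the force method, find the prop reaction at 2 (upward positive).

R_2 = 3.402 kN

Choose R_2 as the redundant. The primary structure is the cantilever fixed at 1.
Deflection at 2 on the released cantilever, summing each load's contribution:
  point load 23 at a = 4.33: Pa²(3L − a)/(6EI) = 2492/EI
Tip deflection under a unit load at 2: L³/(3EI) = 732.3/EI.
The prop prevents deflection at 2: R_2 = δ_0/δ_{22} = 2492/732.3 = 3.402 kN.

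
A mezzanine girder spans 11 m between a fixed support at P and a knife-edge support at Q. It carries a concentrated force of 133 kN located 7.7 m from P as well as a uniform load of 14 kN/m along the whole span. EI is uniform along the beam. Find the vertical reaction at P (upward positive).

R_P = 154.3 kN

Choose R_Q as the redundant. The primary structure is the cantilever fixed at P.
Free-end deflection of the primary structure under the applied loading (downward +):
  point load 133 at a = 7.7: Pa²(3L − a)/(6EI) = 33251/EI
  UDL 14: wL⁴/(8EI) = 25622/EI
  δ_0 = 58873/EI
Flexibility coefficient — unit upward force at Q: δ_{QQ} = L³/(3EI) = 443.7/EI.
Compatibility at Q: δ_0 − R_Q·δ_{QQ} = 0, so R_Q = 58873/443.7 = 132.7 kN.
Vertical equilibrium: R_P = ΣP − R_Q = 287 − 132.7 = 154.3 kN.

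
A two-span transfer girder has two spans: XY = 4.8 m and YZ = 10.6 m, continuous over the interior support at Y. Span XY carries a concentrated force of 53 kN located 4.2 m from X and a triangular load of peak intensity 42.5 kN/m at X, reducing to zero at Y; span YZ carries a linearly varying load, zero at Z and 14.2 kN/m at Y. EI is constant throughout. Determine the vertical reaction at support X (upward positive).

Insert a hinge at Y; M_Y is the redundant, and each span becomes simply supported.
End slopes at the hinge Y, treating each span as simply supported:
  span XY: point load 53 at a = 4.2: Pab(L + a)/(6LEI) = 41.74/EI
  span XY: triangular load, peak 42.5: 7w₀L³/(360EI) = 91.39/EI
  span YZ: triangular load, peak 14.2: w₀L³/(45EI) = 375.8/EI
  relative rotation θ_0 = (133.1 + 375.8)/EI = 509/EI
A unit hogging moment at Y produces rotation L₁/(3EI) + L₂/(3EI) = 5.133/EI.
Slope continuity at Y: θ_0 = M_Y·5.133/EI, so M_Y = 509/5.133 = 99.15 kN·m (hogging).
Span XY, ΣM about X with M_Y applied at Y: R_Y^{XY}·4.8 = 385.8 + 99.15, so R_Y^{XY} = 101 kN and R_X = 155 − 101 = 53.97 kN.

R_X = 53.97 kN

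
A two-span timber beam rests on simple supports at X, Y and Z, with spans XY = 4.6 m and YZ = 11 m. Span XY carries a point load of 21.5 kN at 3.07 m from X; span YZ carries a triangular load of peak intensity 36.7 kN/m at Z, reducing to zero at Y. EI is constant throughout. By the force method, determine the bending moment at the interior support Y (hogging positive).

M_Y = 188.1 kN·m

Release continuity at Y by inserting a hinge; the redundant is the internal moment M_Y. The primary structure is two simply-supported spans XY and YZ.
End slopes at the hinge Y, treating each span as simply supported:
  span XY: point load 21.5 at a = 3.07: Pab(L + a)/(6LEI) = 28.06/EI
  span YZ: triangular load, peak 36.7: 7w₀L³/(360EI) = 949.8/EI
  relative rotation θ_0 = (28.06 + 949.8)/EI = 977.9/EI
A unit hogging moment at Y produces rotation L₁/(3EI) + L₂/(3EI) = 5.2/EI.
Slope continuity at Y: θ_0 = M_Y·5.2/EI, so M_Y = 977.9/5.2 = 188.1 kN·m (hogging).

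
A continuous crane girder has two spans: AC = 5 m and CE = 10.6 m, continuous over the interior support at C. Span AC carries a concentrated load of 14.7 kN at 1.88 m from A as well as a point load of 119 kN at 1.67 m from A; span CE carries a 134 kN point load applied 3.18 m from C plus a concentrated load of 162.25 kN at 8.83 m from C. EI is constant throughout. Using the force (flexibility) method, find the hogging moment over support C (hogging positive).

Release continuity at C by inserting a hinge; the redundant is the internal moment M_C. The primary structure is two simply-supported spans AC and CE.
End slopes at the hinge C, treating each span as simply supported:
  span AC: point load 14.7 at a = 1.88: Pab(L + a)/(6LEI) = 19.77/EI
  span AC: point load 119 at a = 1.67: Pab(L + a)/(6LEI) = 147.1/EI
  span CE: point load 134 at a = 3.18: Pab(L + b)/(6LEI) = 895.8/EI
  span CE: point load 162.25 at a = 8.83: Pab(L + b)/(6LEI) = 493.2/EI
  relative rotation θ_0 = (166.9 + 1389)/EI = 1556/EI
A unit hogging moment at C produces rotation L₁/(3EI) + L₂/(3EI) = 5.2/EI.
Compatibility: M_C·(L₁+L₂)/(3EI) = θ_0, giving M_C = 299.2 kN·m (hogging).

M_C = 299.2 kN·m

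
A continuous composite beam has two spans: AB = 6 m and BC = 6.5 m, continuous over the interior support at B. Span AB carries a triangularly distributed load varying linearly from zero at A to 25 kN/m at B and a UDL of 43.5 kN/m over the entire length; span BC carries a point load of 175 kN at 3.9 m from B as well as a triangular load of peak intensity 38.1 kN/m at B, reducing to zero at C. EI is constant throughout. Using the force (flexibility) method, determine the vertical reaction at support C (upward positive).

Release continuity at B by inserting a hinge; the redundant is the internal moment M_B. The primary structure is two simply-supported spans AB and BC.
Rotations at B on the released spans (each span's end-slope, ×1/EI):
  span AB: triangular load, peak 25: w₀L³/(45EI) = 120/EI
  span AB: UDL 43.5: wL³/(24EI) = 391.5/EI
  span BC: point load 175 at a = 3.9: Pab(L + b)/(6LEI) = 414.1/EI
  span BC: triangular load, peak 38.1: w₀L³/(45EI) = 232.5/EI
  relative rotation θ_0 = (511.5 + 646.6)/EI = 1158/EI
A unit hogging moment at B produces rotation L₁/(3EI) + L₂/(3EI) = 4.167/EI.
Slope continuity at B: θ_0 = M_B·4.167/EI, so M_B = 1158/4.167 = 277.9 kN·m (hogging).
Span BC, ΣM about C: R_B^{BC}·6.5 = 991.6 + 277.9, so R_B^{BC} = 195.3 kN and R_C = 298.8 − 195.3 = 103.5 kN.

R_C = 103.5 kN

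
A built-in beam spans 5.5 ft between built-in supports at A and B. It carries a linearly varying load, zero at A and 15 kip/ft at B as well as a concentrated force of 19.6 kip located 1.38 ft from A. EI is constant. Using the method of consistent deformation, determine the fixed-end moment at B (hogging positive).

Release both end moments; the primary structure is a simply-supported span AB with redundants M_A and M_B.
Simple-span end rotations at A and B under the given loads:
  at A: triangular load, peak 15: 7w₀L³/(360EI) = 48.53/EI
  at B: triangular load, peak 15: w₀L³/(45EI) = 55.46/EI
  at A: point load 19.6 at a = 1.38: Pab(L + b)/(6LEI) = 32.49/EI
  at B: point load 19.6 at a = 1.38: Pab(L + a)/(6LEI) = 23.23/EI
  θ_A0 = 81.01/EI,  θ_B0 = 78.69/EI
Flexibility coefficients: a unit moment at one end gives L/(3EI) there and L/(6EI) at the far end, so f₁₁ = f₂₂ = 1.833/EI and f₁₂ = f₂₁ = 0.9167/EI.
Compatibility — zero rotation at each built-in end:
  1.833 M_A + 0.9167 M_B = 81.01
  0.9167 M_A + 1.833 M_B = 78.69
Solving the pair gives M_A = 30.3 kip·ft and M_B = 27.77 kip·ft (hogging).

M_B = 27.77 kip·ft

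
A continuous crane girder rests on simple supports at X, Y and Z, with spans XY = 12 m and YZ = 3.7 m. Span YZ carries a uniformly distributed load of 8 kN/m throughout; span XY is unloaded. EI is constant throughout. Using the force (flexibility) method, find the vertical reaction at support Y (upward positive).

Take M_Y as the redundant. Released structure: two simple spans XY and YZ with a hinge at Y.
Rotations at Y on the released spans (each span's end-slope, ×1/EI):
  span YZ: UDL 8: wL³/(24EI) = 16.88/EI
  relative rotation θ_0 = (0 + 16.88)/EI = 16.88/EI
A unit hogging moment at Y produces rotation L₁/(3EI) + L₂/(3EI) = 5.233/EI.
Compatibility: M_Y·(L₁+L₂)/(3EI) = θ_0, giving M_Y = 3.226 kN·m (hogging).
Span XY, ΣM about X with M_Y applied at Y: R_Y^{XY}·12 = 0 + 3.226, so R_Y^{XY} = 0.2689 kN and R_X = 0 − 0.2689 = -0.2689 kN.
Span YZ, ΣM about Z: R_Y^{YZ}·3.7 = 54.76 + 3.226, so R_Y^{YZ} = 15.67 kN and R_Z = 29.6 − 15.67 = 13.93 kN.
R_Y = 0.2689 + 15.67 = 15.94 kN.

R_Y = 15.94 kN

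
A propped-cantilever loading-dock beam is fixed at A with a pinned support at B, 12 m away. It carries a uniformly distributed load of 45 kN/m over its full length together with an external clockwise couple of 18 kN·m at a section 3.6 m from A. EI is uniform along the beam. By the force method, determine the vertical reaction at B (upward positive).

R_B = 203.6 kN

Release the roller at B. Primary structure: cantilever fixed at A.
Deflection at B on the released cantilever, summing each load's contribution:
  UDL 45: wL⁴/(8EI) = 116640/EI
  clockwise couple 18 at a = 3.6: M₀a(2L − a)/(2EI) = 661/EI
  δ_0 = 117301/EI
Flexibility coefficient — unit upward force at B: δ_{BB} = L³/(3EI) = 576/EI.
Compatibility at B: δ_0 − R_B·δ_{BB} = 0, so R_B = 117301/576 = 203.6 kN.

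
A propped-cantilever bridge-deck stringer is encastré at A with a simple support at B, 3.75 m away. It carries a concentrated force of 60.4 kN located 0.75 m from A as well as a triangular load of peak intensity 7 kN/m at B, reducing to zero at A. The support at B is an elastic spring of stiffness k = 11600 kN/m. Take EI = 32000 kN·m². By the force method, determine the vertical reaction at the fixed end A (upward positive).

R_A = 64.36 kN

Take the reaction at B as the redundant and release it; the primary structure is a cantilever fixed at A.
Deflection at B on the released cantilever, summing each load's contribution:
  point load 60.4 at a = 0.75: Pa²(3L − a)/(6EI) = 59.46/EI
  triangular load, peak 7 at the free end: 11w₀L⁴/(120EI) = 126.9/EI
  δ_0 = 186.3/EI
Tip deflection under a unit load at B: L³/(3EI) = 17.58/EI.
With EI = 32000 kN·m²: δ_0 = 0.005823 m and δ_{BB} = 0.000549 m/kN.
Compatibility — the spring shortens by R_B/k under the reaction it provides: δ_0 − R_B·δ_{BB} = R_B/k. With 1/k = 0.000086 m/kN, R_B = δ_0 / (δ_{BB} + 1/k) = 0.005823 / (0.000549 + 0.000086) = 9.163 kN.
Vertical equilibrium: R_A = ΣP − R_B = 73.53 − 9.163 = 64.36 kN.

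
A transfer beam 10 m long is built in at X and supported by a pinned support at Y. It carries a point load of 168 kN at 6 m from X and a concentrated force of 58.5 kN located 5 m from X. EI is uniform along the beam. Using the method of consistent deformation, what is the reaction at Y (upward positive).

R_Y = 90.86 kN

Remove the prop at Y; the released (primary) structure is a cantilever built in at X.
Primary-structure tip deflection at Y by superposition:
  point load 168 at a = 6: Pa²(3L − a)/(6EI) = 24192/EI
  point load 58.5 at a = 5: Pa²(3L − a)/(6EI) = 6094/EI
  δ_0 = 30286/EI
Flexibility coefficient — unit upward force at Y: δ_{YY} = L³/(3EI) = 333.3/EI.
The prop prevents deflection at Y: R_Y = δ_0/δ_{YY} = 30286/333.3 = 90.86 kN.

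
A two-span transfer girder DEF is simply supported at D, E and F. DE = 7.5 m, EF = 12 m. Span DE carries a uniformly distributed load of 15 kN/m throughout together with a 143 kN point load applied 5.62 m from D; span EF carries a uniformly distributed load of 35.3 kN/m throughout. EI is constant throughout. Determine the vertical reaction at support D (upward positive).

R_D = 25.52 kN

Take M_E as the redundant. Released structure: two simple spans DE and EF with a hinge at E.
Rotations at E on the released spans (each span's end-slope, ×1/EI):
  span DE: UDL 15: wL³/(24EI) = 263.7/EI
  span DE: point load 143 at a = 5.62: Pab(L + a)/(6LEI) = 440.5/EI
  span EF: UDL 35.3: wL³/(24EI) = 2542/EI
  relative rotation θ_0 = (704.2 + 2542)/EI = 3246/EI
A unit hogging moment at E produces rotation L₁/(3EI) + L₂/(3EI) = 6.5/EI.
Compatibility: M_E·(L₁+L₂)/(3EI) = θ_0, giving M_E = 499.4 kN·m (hogging).
Span DE, ΣM about D with M_E applied at E: R_E^{DE}·7.5 = 1226 + 499.4, so R_E^{DE} = 230 kN and R_D = 255.5 − 230 = 25.52 kN.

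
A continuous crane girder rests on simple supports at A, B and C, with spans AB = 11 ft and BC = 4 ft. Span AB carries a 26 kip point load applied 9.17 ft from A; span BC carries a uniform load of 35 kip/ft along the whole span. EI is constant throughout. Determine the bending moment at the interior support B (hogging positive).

Insert a hinge at B; M_B is the redundant, and each span becomes simply supported.
Rotations at B on the released spans (each span's end-slope, ×1/EI):
  span AB: point load 26 at a = 9.17: Pab(L + a)/(6LEI) = 133.3/EI
  span BC: UDL 35: wL³/(24EI) = 93.33/EI
  relative rotation θ_0 = (133.3 + 93.33)/EI = 226.7/EI
A unit hogging moment at B produces rotation L₁/(3EI) + L₂/(3EI) = 5/EI.
Compatibility: M_B·(L₁+L₂)/(3EI) = θ_0, giving M_B = 45.33 kip·ft (hogging).

M_B = 45.33 kip·ft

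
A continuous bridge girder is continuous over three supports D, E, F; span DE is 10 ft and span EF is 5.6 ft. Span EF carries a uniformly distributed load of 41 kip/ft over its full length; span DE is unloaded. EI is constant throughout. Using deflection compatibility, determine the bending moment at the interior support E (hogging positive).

Release continuity at E by inserting a hinge; the redundant is the internal moment M_E. The primary structure is two simply-supported spans DE and EF.
End slopes at the hinge E, treating each span as simply supported:
  span EF: UDL 41: wL³/(24EI) = 300/EI
  relative rotation θ_0 = (0 + 300)/EI = 300/EI
A unit hogging moment at E produces rotation L₁/(3EI) + L₂/(3EI) = 5.2/EI.
Slope continuity at E: θ_0 = M_E·5.2/EI, so M_E = 300/5.2 = 57.69 kip·ft (hogging).

M_E = 57.69 kip·ft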